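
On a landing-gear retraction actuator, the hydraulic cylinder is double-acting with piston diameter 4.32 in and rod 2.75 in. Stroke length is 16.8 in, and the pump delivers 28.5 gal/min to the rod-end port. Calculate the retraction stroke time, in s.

Rod-side annular area A_ann = π/4 × (4.32² − 2.75²) = 8.718 in^2
Swept volume V = A × L; t = V / Q = A·L / Q

t ≈ 1.33 s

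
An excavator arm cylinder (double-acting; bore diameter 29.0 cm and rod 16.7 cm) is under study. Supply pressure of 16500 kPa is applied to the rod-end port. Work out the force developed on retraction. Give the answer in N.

Rod-side annular area A_ann = π/4 × (29.0² − 16.7²) = 441.5 cm^2
On retraction the pressure acts on the annular area (bore minus rod).
F = P × A_ann

F ≈ 7.28e5 N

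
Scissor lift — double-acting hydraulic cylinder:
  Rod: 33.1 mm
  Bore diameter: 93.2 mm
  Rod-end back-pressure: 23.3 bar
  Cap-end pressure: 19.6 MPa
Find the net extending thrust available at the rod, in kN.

F ≈ 120 kN

Cap-side area A_cap = π/4 × (93.2 mm)² = 6822 mm^2
Rod-side annular area A_ann = π/4 × (93.2² − 33.1²) = 5962 mm^2
Net thrust = P_cap·A_cap − P_rod·A_ann = 133.7 kN − 13.89 kN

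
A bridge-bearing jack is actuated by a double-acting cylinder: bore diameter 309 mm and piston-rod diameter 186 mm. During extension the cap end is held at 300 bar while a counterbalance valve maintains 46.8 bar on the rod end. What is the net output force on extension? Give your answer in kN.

F ≈ 2030 kN

Cap-side area A_cap = π/4 × (309 mm)² = 74990 mm^2
Rod-side annular area A_ann = π/4 × (309² − 186²) = 47820 mm^2
Net thrust = P_cap·A_cap − P_rod·A_ann = 2250 kN − 223.8 kN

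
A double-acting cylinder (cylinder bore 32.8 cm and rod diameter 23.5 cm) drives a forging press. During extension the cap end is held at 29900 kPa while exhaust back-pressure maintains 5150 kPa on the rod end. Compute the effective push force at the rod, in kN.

Cap-side area A_cap = π/4 × (32.8 cm)² = 845.0 cm^2
Rod-side annular area A_ann = π/4 × (32.8² − 23.5²) = 411.2 cm^2
Net thrust = P_cap·A_cap − P_rod·A_ann = 2526 kN − 211.8 kN

F ≈ 2310 kN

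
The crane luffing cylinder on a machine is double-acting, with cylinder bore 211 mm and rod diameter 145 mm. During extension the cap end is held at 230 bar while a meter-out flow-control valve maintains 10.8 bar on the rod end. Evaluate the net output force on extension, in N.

F ≈ 7.84e5 N

Cap-side area A_cap = π/4 × (211 mm)² = 34970 mm^2
Rod-side annular area A_ann = π/4 × (211² − 145²) = 18450 mm^2
Net thrust = P_cap·A_cap − P_rod·A_ann = 8.042e5 N − 19930 N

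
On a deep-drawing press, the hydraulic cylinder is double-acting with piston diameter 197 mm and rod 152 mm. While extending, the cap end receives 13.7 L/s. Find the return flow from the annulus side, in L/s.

Cap-side area A_cap = π/4 × (197 mm)² = 30480 mm^2
Rod-side annular area A_ann = π/4 × (197² − 152²) = 12330 mm^2
Piston speed v = Q_in/A_cap; rod-end outflow Q_out = v × A_ann = Q_in × A_ann/A_cap.

Q_out ≈ 5.54 L/s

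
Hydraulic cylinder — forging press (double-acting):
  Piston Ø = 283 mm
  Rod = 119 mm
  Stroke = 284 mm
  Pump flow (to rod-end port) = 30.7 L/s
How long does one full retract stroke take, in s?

Rod-side annular area A_ann = π/4 × (283² − 119²) = 51780 mm^2
Swept volume V = A × L; t = V / Q = A·L / Q

t ≈ 0.479 s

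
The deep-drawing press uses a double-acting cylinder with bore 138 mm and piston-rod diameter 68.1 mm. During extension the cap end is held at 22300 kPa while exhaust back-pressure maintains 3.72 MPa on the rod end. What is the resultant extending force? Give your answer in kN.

F ≈ 291 kN

Cap-side area A_cap = π/4 × (138 mm)² = 14960 mm^2
Rod-side annular area A_ann = π/4 × (138² − 68.1²) = 11310 mm^2
Net thrust = P_cap·A_cap − P_rod·A_ann = 333.5 kN − 42.09 kN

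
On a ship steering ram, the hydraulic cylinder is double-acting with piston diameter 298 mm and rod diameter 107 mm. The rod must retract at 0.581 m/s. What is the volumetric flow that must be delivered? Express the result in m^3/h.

Q ≈ 127 m^3/h

Rod-side annular area A_ann = π/4 × (298² − 107²) = 60750 mm^2
Q = A × v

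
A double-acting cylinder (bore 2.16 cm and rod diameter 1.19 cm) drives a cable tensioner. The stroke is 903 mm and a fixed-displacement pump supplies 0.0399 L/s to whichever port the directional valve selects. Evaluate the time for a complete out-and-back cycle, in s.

t ≈ 14.1 s

Cap-side area A_cap = π/4 × (2.16 cm)² = 3.664 cm^2
Rod-side annular area A_ann = π/4 × (2.16² − 1.19²) = 2.552 cm^2
t_ext = A_cap·L/Q = 8.293 s
t_ret = A_ann·L/Q = 5.776 s
t_cycle = t_ext + t_ret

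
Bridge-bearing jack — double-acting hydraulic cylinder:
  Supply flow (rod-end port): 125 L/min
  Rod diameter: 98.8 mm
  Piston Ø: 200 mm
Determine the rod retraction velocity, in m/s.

Rod-side annular area A_ann = π/4 × (200² − 98.8²) = 23750 mm^2
Flow into the rod-end port fills the annular volume.
v = Q / A

v ≈ 0.0877 m/s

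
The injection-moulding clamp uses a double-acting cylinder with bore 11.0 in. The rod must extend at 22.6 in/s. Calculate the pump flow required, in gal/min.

Cap-side area A_cap = π/4 × (11.0 in)² = 95.03 in^2
Q = A × v

Q ≈ 558 gal/min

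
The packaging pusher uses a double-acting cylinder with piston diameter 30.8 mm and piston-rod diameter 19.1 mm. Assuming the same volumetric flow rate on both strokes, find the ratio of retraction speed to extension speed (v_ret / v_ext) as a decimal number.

Cap-side area A_cap = π/4 × (30.8 mm)² = 745.1 mm^2
Rod-side annular area A_ann = π/4 × (30.8² − 19.1²) = 458.5 mm^2
For equal Q, v ∝ 1/A, so v_ret/v_ext = A_cap/A_ann.

v_ret/v_ext ≈ 1.62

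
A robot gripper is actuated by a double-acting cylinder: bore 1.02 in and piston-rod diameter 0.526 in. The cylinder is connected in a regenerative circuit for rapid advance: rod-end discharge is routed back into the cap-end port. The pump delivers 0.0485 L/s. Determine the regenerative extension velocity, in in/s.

v ≈ 13.6 in/s

In regeneration the rod-end outflow joins the pump flow into the cap end, so the net volume the pump must supply per unit advance equals the rod cross-section area.
Rod cross-section A_rod = π/4 × (0.526 in)² = 0.2173 in^2
v = Q_pump / A_rod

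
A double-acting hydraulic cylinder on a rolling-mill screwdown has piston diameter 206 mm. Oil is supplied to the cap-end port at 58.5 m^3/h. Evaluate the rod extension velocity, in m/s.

Cap-side area A_cap = π/4 × (206 mm)² = 33330 mm^2
v = Q / A

v ≈ 0.488 m/s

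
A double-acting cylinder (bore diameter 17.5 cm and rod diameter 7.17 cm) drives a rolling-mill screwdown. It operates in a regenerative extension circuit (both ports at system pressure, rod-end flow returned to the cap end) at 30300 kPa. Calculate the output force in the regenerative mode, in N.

With equal pressure on both faces, forces on the annular region cancel; the net push is pressure × rod cross-section.
Rod cross-section A_rod = π/4 × (7.17 cm)² = 40.38 cm^2
F = P × A_rod

F ≈ 1.22e5 N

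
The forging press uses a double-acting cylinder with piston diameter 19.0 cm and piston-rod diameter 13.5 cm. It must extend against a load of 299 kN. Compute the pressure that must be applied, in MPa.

P ≈ 10.5 MPa

Cap-side area A_cap = π/4 × (19.0 cm)² = 283.5 cm^2
P = F / A = 299 kN / A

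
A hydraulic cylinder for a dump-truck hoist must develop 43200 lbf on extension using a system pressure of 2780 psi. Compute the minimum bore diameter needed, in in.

D ≈ 4.45 in

Extension force acts on the full piston face: F = P × (π/4)D².
D = √(4F / (πP)) = √(4 × 43200 lbf / (π × 2780 psi))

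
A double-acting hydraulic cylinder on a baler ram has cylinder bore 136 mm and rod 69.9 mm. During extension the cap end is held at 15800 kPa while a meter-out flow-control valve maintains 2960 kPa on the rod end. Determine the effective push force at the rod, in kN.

Cap-side area A_cap = π/4 × (136 mm)² = 14530 mm^2
Rod-side annular area A_ann = π/4 × (136² − 69.9²) = 10690 mm^2
Net thrust = P_cap·A_cap − P_rod·A_ann = 229.5 kN − 31.64 kN

F ≈ 198 kN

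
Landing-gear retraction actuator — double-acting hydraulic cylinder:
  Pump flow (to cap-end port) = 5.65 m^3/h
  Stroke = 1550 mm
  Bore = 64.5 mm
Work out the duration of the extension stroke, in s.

t ≈ 3.23 s

Cap-side area A_cap = π/4 × (64.5 mm)² = 3267 mm^2
Swept volume V = A × L; t = V / Q = A·L / Q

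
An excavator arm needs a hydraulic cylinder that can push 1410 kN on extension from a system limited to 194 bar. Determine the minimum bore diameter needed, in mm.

D ≈ 304 mm

Extension force acts on the full piston face: F = P × (π/4)D².
D = √(4F / (πP)) = √(4 × 1410 kN / (π × 194 bar))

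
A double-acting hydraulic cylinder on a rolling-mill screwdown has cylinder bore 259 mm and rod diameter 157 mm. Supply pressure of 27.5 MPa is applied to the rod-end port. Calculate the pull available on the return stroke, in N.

Rod-side annular area A_ann = π/4 × (259² − 157²) = 33330 mm^2
On retraction the pressure acts on the annular area (bore minus rod).
F = P × A_ann

F ≈ 9.16e5 N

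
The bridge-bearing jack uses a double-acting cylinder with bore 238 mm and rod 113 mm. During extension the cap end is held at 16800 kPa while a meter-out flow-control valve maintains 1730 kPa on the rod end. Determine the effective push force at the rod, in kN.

Cap-side area A_cap = π/4 × (238 mm)² = 44490 mm^2
Rod-side annular area A_ann = π/4 × (238² − 113²) = 34460 mm^2
Net thrust = P_cap·A_cap − P_rod·A_ann = 747.4 kN − 59.61 kN

F ≈ 688 kN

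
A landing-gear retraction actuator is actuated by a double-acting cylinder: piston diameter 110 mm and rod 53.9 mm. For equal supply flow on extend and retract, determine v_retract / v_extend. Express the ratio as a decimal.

Cap-side area A_cap = π/4 × (110 mm)² = 9503 mm^2
Rod-side annular area A_ann = π/4 × (110² − 53.9²) = 7222 mm^2
For equal Q, v ∝ 1/A, so v_ret/v_ext = A_cap/A_ann.

v_ret/v_ext ≈ 1.32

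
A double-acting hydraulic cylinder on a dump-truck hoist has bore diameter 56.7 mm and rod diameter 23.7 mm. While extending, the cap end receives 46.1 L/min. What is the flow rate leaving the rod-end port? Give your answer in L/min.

Cap-side area A_cap = π/4 × (56.7 mm)² = 2525 mm^2
Rod-side annular area A_ann = π/4 × (56.7² − 23.7²) = 2084 mm^2
Piston speed v = Q_in/A_cap; rod-end outflow Q_out = v × A_ann = Q_in × A_ann/A_cap.

Q_out ≈ 38.0 L/min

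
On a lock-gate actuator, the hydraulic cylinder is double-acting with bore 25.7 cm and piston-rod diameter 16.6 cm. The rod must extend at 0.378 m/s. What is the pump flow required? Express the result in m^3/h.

Cap-side area A_cap = π/4 × (25.7 cm)² = 518.7 cm^2
Q = A × v

Q ≈ 70.6 m^3/h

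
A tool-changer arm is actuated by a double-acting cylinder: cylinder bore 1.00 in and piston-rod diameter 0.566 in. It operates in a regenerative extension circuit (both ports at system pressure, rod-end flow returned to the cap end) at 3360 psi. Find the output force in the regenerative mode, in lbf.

With equal pressure on both faces, forces on the annular region cancel; the net push is pressure × rod cross-section.
Rod cross-section A_rod = π/4 × (0.566 in)² = 0.2516 in^2
F = P × A_rod

F ≈ 845 lbf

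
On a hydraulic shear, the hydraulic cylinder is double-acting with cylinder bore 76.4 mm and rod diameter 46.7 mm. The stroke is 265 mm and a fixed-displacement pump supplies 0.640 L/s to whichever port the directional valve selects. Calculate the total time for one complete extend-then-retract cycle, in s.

t ≈ 3.09 s

Cap-side area A_cap = π/4 × (76.4 mm)² = 4584 mm^2
Rod-side annular area A_ann = π/4 × (76.4² − 46.7²) = 2871 mm^2
t_ext = A_cap·L/Q = 1.898 s
t_ret = A_ann·L/Q = 1.189 s
t_cycle = t_ext + t_ret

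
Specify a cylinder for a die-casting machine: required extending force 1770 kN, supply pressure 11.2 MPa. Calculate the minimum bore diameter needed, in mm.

Extension force acts on the full piston face: F = P × (π/4)D².
D = √(4F / (πP)) = √(4 × 1770 kN / (π × 11.2 MPa))

D ≈ 449 mm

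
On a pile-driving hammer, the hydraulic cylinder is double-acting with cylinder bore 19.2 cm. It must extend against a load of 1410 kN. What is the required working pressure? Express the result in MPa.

Cap-side area A_cap = π/4 × (19.2 cm)² = 289.5 cm^2
P = F / A = 1410 kN / A

P ≈ 48.7 MPa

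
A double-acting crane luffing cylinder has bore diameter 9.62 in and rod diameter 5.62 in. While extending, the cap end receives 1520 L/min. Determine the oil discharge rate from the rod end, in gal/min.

Q_out ≈ 264 gal/min

Cap-side area A_cap = π/4 × (9.62 in)² = 72.68 in^2
Rod-side annular area A_ann = π/4 × (9.62² − 5.62²) = 47.88 in^2
Piston speed v = Q_in/A_cap; rod-end outflow Q_out = v × A_ann = Q_in × A_ann/A_cap.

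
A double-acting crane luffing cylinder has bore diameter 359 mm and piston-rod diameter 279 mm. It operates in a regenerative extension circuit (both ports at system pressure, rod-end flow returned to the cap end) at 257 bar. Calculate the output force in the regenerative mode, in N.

F ≈ 1.57e6 N

With equal pressure on both faces, forces on the annular region cancel; the net push is pressure × rod cross-section.
Rod cross-section A_rod = π/4 × (279 mm)² = 61140 mm^2
F = P × A_rod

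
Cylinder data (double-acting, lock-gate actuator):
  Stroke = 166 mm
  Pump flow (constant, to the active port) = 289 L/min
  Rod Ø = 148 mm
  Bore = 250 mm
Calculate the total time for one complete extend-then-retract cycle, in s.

Cap-side area A_cap = π/4 × (250 mm)² = 49090 mm^2
Rod-side annular area A_ann = π/4 × (250² − 148²) = 31880 mm^2
t_ext = A_cap·L/Q = 1.692 s
t_ret = A_ann·L/Q = 1.099 s
t_cycle = t_ext + t_ret

t ≈ 2.79 s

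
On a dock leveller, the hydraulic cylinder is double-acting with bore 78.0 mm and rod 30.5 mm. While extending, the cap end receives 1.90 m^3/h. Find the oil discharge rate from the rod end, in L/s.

Cap-side area A_cap = π/4 × (78.0 mm)² = 4778 mm^2
Rod-side annular area A_ann = π/4 × (78.0² − 30.5²) = 4048 mm^2
Piston speed v = Q_in/A_cap; rod-end outflow Q_out = v × A_ann = Q_in × A_ann/A_cap.

Q_out ≈ 0.447 L/s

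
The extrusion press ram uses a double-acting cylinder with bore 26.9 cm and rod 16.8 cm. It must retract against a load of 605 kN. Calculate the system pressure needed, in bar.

P ≈ 175 bar

Rod-side annular area A_ann = π/4 × (26.9² − 16.8²) = 346.7 cm^2
Retraction: pressure acts on the annular area.
P = F / A = 605 kN / A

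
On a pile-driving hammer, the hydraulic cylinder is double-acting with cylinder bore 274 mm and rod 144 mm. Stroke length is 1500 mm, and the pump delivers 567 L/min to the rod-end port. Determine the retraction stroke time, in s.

t ≈ 6.77 s

Rod-side annular area A_ann = π/4 × (274² − 144²) = 42680 mm^2
Swept volume V = A × L; t = V / Q = A·L / Q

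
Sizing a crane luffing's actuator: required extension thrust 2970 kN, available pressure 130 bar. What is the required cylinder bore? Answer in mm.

D ≈ 539 mm

Extension force acts on the full piston face: F = P × (π/4)D².
D = √(4F / (πP)) = √(4 × 2970 kN / (π × 130 bar))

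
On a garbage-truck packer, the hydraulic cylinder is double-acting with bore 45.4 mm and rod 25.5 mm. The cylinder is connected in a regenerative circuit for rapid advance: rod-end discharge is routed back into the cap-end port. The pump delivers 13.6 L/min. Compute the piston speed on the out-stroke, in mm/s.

In regeneration the rod-end outflow joins the pump flow into the cap end, so the net volume the pump must supply per unit advance equals the rod cross-section area.
Rod cross-section A_rod = π/4 × (25.5 mm)² = 510.7 mm^2
v = Q_pump / A_rod

v ≈ 444 mm/s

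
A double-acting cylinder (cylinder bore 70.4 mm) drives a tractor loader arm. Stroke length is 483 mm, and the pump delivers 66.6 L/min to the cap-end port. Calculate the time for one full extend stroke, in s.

Cap-side area A_cap = π/4 × (70.4 mm)² = 3893 mm^2
Swept volume V = A × L; t = V / Q = A·L / Q

t ≈ 1.69 s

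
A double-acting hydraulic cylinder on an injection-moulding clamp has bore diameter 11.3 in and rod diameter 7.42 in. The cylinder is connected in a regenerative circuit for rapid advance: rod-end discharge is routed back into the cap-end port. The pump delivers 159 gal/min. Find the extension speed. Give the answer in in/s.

In regeneration the rod-end outflow joins the pump flow into the cap end, so the net volume the pump must supply per unit advance equals the rod cross-section area.
Rod cross-section A_rod = π/4 × (7.42 in)² = 43.24 in^2
v = Q_pump / A_rod

v ≈ 14.2 in/s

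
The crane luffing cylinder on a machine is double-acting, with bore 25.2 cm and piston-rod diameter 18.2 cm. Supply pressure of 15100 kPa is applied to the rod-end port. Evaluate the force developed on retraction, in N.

Rod-side annular area A_ann = π/4 × (25.2² − 18.2²) = 238.6 cm^2
On retraction the pressure acts on the annular area (bore minus rod).
F = P × A_ann

F ≈ 3.60e5 N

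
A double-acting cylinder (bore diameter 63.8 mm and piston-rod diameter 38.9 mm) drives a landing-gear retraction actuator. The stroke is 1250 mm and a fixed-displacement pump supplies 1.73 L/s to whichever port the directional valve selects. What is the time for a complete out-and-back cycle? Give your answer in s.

Cap-side area A_cap = π/4 × (63.8 mm)² = 3197 mm^2
Rod-side annular area A_ann = π/4 × (63.8² − 38.9²) = 2008 mm^2
t_ext = A_cap·L/Q = 2.310 s
t_ret = A_ann·L/Q = 1.451 s
t_cycle = t_ext + t_ret

t ≈ 3.76 s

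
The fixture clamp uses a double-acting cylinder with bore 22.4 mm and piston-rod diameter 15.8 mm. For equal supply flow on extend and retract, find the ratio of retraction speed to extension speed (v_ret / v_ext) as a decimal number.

v_ret/v_ext ≈ 1.99

Cap-side area A_cap = π/4 × (22.4 mm)² = 394.1 mm^2
Rod-side annular area A_ann = π/4 × (22.4² − 15.8²) = 198.0 mm^2
For equal Q, v ∝ 1/A, so v_ret/v_ext = A_cap/A_ann.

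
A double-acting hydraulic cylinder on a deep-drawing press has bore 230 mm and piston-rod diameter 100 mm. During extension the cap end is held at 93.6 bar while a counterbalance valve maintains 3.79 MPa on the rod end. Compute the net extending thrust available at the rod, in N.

Cap-side area A_cap = π/4 × (230 mm)² = 41550 mm^2
Rod-side annular area A_ann = π/4 × (230² − 100²) = 33690 mm^2
Net thrust = P_cap·A_cap − P_rod·A_ann = 3.889e5 N − 1.277e5 N

F ≈ 2.61e5 N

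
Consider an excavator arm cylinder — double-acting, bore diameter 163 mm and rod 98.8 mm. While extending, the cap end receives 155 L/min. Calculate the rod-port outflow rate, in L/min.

Cap-side area A_cap = π/4 × (163 mm)² = 20870 mm^2
Rod-side annular area A_ann = π/4 × (163² − 98.8²) = 13200 mm^2
Piston speed v = Q_in/A_cap; rod-end outflow Q_out = v × A_ann = Q_in × A_ann/A_cap.

Q_out ≈ 98.1 L/min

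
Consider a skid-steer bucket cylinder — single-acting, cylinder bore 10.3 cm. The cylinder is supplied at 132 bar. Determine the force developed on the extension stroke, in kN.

F ≈ 110 kN

Cap-side area A_cap = π/4 × (10.3 cm)² = 83.32 cm^2
F = P × A_cap = 132 bar × A_cap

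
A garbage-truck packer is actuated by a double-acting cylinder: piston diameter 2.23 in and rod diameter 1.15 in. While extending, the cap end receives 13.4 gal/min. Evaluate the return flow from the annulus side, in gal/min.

Cap-side area A_cap = π/4 × (2.23 in)² = 3.906 in^2
Rod-side annular area A_ann = π/4 × (2.23² − 1.15²) = 2.867 in^2
Piston speed v = Q_in/A_cap; rod-end outflow Q_out = v × A_ann = Q_in × A_ann/A_cap.

Q_out ≈ 9.84 gal/min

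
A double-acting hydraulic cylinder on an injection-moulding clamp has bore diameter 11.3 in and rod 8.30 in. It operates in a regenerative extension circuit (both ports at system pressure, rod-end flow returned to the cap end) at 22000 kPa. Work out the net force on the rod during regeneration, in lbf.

F ≈ 1.73e5 lbf

With equal pressure on both faces, forces on the annular region cancel; the net push is pressure × rod cross-section.
Rod cross-section A_rod = π/4 × (8.30 in)² = 54.11 in^2
F = P × A_rod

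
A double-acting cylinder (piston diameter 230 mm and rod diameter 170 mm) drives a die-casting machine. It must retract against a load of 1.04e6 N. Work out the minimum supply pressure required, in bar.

Rod-side annular area A_ann = π/4 × (230² − 170²) = 18850 mm^2
Retraction: pressure acts on the annular area.
P = F / A = 1.04e6 N / A

P ≈ 552 bar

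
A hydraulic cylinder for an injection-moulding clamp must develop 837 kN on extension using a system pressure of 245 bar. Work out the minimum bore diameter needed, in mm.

D ≈ 209 mm

Extension force acts on the full piston face: F = P × (π/4)D².
D = √(4F / (πP)) = √(4 × 837 kN / (π × 245 bar))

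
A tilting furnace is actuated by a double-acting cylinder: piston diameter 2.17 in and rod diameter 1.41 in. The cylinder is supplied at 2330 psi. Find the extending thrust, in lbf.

F ≈ 8620 lbf

Cap-side area A_cap = π/4 × (2.17 in)² = 3.698 in^2
F = P × A_cap = 2330 psi × A_cap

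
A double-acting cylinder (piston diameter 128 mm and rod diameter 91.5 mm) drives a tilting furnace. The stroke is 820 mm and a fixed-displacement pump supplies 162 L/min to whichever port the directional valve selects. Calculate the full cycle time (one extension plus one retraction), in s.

Cap-side area A_cap = π/4 × (128 mm)² = 12870 mm^2
Rod-side annular area A_ann = π/4 × (128² − 91.5²) = 6292 mm^2
t_ext = A_cap·L/Q = 3.908 s
t_ret = A_ann·L/Q = 1.911 s
t_cycle = t_ext + t_ret

t ≈ 5.82 s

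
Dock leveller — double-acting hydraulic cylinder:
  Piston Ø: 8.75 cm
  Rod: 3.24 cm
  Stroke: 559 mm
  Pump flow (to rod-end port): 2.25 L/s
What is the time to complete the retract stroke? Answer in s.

Rod-side annular area A_ann = π/4 × (8.75² − 3.24²) = 51.89 cm^2
Swept volume V = A × L; t = V / Q = A·L / Q

t ≈ 1.29 s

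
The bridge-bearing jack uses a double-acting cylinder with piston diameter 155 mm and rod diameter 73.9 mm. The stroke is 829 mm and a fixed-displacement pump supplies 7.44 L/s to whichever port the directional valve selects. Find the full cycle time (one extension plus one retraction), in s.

t ≈ 3.73 s

Cap-side area A_cap = π/4 × (155 mm)² = 18870 mm^2
Rod-side annular area A_ann = π/4 × (155² − 73.9²) = 14580 mm^2
t_ext = A_cap·L/Q = 2.102 s
t_ret = A_ann·L/Q = 1.625 s
t_cycle = t_ext + t_ret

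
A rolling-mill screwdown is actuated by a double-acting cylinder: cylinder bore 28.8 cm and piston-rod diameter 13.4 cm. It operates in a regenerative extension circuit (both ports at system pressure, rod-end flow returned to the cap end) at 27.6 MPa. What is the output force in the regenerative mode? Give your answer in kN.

With equal pressure on both faces, forces on the annular region cancel; the net push is pressure × rod cross-section.
Rod cross-section A_rod = π/4 × (13.4 cm)² = 141.0 cm^2
F = P × A_rod

F ≈ 389 kN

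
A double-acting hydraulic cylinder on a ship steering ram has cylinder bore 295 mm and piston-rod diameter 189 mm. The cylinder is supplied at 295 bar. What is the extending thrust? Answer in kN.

Cap-side area A_cap = π/4 × (295 mm)² = 68350 mm^2
F = P × A_cap = 295 bar × A_cap

F ≈ 2020 kN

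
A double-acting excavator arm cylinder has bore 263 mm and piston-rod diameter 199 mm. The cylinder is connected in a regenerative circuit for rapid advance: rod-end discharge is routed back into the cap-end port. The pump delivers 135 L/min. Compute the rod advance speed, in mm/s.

In regeneration the rod-end outflow joins the pump flow into the cap end, so the net volume the pump must supply per unit advance equals the rod cross-section area.
Rod cross-section A_rod = π/4 × (199 mm)² = 31100 mm^2
v = Q_pump / A_rod

v ≈ 72.3 mm/s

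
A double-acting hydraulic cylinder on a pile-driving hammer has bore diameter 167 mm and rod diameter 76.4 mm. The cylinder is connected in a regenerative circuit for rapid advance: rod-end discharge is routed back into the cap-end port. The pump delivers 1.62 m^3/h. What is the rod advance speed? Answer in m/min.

In regeneration the rod-end outflow joins the pump flow into the cap end, so the net volume the pump must supply per unit advance equals the rod cross-section area.
Rod cross-section A_rod = π/4 × (76.4 mm)² = 4584 mm^2
v = Q_pump / A_rod

v ≈ 5.89 m/min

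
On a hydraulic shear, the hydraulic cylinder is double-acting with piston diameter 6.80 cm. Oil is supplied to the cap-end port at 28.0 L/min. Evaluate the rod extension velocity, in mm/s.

v ≈ 128 mm/s

Cap-side area A_cap = π/4 × (6.80 cm)² = 36.32 cm^2
v = Q / A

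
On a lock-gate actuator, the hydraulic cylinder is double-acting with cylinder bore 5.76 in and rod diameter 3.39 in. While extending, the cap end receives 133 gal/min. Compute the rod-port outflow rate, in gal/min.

Cap-side area A_cap = π/4 × (5.76 in)² = 26.06 in^2
Rod-side annular area A_ann = π/4 × (5.76² − 3.39²) = 17.03 in^2
Piston speed v = Q_in/A_cap; rod-end outflow Q_out = v × A_ann = Q_in × A_ann/A_cap.

Q_out ≈ 86.9 gal/min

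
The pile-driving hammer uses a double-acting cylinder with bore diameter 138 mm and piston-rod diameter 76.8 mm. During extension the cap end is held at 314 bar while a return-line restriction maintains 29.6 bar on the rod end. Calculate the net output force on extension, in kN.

Cap-side area A_cap = π/4 × (138 mm)² = 14960 mm^2
Rod-side annular area A_ann = π/4 × (138² − 76.8²) = 10320 mm^2
Net thrust = P_cap·A_cap − P_rod·A_ann = 469.7 kN − 30.56 kN

F ≈ 439 kN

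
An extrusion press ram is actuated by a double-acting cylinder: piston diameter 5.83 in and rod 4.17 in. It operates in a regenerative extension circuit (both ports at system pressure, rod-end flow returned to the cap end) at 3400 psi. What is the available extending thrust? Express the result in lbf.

With equal pressure on both faces, forces on the annular region cancel; the net push is pressure × rod cross-section.
Rod cross-section A_rod = π/4 × (4.17 in)² = 13.66 in^2
F = P × A_rod

F ≈ 46400 lbf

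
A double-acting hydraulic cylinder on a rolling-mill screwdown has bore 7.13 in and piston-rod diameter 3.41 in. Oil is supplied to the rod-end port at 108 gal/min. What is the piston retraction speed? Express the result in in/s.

v ≈ 13.5 in/s

Rod-side annular area A_ann = π/4 × (7.13² − 3.41²) = 30.79 in^2
Flow into the rod-end port fills the annular volume.
v = Q / A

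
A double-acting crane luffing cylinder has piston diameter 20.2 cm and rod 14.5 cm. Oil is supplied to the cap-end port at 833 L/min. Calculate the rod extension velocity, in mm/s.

Cap-side area A_cap = π/4 × (20.2 cm)² = 320.5 cm^2
v = Q / A

v ≈ 433 mm/s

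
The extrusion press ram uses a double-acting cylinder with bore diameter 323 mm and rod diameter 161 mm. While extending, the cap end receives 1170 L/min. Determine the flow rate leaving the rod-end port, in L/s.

Q_out ≈ 14.7 L/s

Cap-side area A_cap = π/4 × (323 mm)² = 81940 mm^2
Rod-side annular area A_ann = π/4 × (323² − 161²) = 61580 mm^2
Piston speed v = Q_in/A_cap; rod-end outflow Q_out = v × A_ann = Q_in × A_ann/A_cap.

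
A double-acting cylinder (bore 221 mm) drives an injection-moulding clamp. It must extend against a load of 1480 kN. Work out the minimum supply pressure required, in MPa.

P ≈ 38.6 MPa

Cap-side area A_cap = π/4 × (221 mm)² = 38360 mm^2
P = F / A = 1480 kN / A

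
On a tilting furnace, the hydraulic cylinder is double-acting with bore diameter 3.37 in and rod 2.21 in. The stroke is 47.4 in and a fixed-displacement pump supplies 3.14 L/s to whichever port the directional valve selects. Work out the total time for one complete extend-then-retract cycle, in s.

t ≈ 3.46 s

Cap-side area A_cap = π/4 × (3.37 in)² = 8.920 in^2
Rod-side annular area A_ann = π/4 × (3.37² − 2.21²) = 5.084 in^2
t_ext = A_cap·L/Q = 2.206 s
t_ret = A_ann·L/Q = 1.258 s
t_cycle = t_ext + t_ret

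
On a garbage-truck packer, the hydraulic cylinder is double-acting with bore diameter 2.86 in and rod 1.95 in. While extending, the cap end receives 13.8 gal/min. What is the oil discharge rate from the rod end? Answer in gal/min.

Cap-side area A_cap = π/4 × (2.86 in)² = 6.424 in^2
Rod-side annular area A_ann = π/4 × (2.86² − 1.95²) = 3.438 in^2
Piston speed v = Q_in/A_cap; rod-end outflow Q_out = v × A_ann = Q_in × A_ann/A_cap.

Q_out ≈ 7.38 gal/min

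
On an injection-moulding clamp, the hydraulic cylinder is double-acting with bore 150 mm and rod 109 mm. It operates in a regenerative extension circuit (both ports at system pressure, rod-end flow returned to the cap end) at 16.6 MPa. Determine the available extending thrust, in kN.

With equal pressure on both faces, forces on the annular region cancel; the net push is pressure × rod cross-section.
Rod cross-section A_rod = π/4 × (109 mm)² = 9331 mm^2
F = P × A_rod

F ≈ 155 kN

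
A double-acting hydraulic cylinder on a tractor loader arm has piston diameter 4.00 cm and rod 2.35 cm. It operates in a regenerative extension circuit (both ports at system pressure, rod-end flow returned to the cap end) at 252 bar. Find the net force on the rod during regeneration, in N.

With equal pressure on both faces, forces on the annular region cancel; the net push is pressure × rod cross-section.
Rod cross-section A_rod = π/4 × (2.35 cm)² = 4.337 cm^2
F = P × A_rod

F ≈ 10900 N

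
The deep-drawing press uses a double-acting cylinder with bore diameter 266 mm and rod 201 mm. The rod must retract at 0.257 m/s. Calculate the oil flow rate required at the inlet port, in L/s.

Rod-side annular area A_ann = π/4 × (266² − 201²) = 23840 mm^2
Q = A × v

Q ≈ 6.13 L/s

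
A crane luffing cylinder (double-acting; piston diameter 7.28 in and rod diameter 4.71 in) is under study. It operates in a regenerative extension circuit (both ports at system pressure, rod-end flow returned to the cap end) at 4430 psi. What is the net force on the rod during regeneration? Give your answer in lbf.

F ≈ 77200 lbf

With equal pressure on both faces, forces on the annular region cancel; the net push is pressure × rod cross-section.
Rod cross-section A_rod = π/4 × (4.71 in)² = 17.42 in^2
F = P × A_rod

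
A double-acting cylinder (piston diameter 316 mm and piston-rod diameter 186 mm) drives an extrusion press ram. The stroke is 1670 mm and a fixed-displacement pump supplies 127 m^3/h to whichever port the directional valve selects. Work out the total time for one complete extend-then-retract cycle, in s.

Cap-side area A_cap = π/4 × (316 mm)² = 78430 mm^2
Rod-side annular area A_ann = π/4 × (316² − 186²) = 51260 mm^2
t_ext = A_cap·L/Q = 3.713 s
t_ret = A_ann·L/Q = 2.426 s
t_cycle = t_ext + t_ret

t ≈ 6.14 s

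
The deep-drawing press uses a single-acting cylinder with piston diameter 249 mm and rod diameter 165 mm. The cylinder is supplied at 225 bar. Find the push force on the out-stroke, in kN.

Cap-side area A_cap = π/4 × (249 mm)² = 48700 mm^2
F = P × A_cap = 225 bar × A_cap

F ≈ 1100 kN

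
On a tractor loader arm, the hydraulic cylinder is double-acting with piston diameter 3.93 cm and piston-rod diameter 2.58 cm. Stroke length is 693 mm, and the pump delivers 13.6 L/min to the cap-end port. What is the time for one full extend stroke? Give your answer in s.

Cap-side area A_cap = π/4 × (3.93 cm)² = 12.13 cm^2
Swept volume V = A × L; t = V / Q = A·L / Q

t ≈ 3.71 s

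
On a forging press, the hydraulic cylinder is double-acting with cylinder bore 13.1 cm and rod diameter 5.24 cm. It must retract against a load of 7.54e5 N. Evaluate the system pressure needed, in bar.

P ≈ 666 bar

Rod-side annular area A_ann = π/4 × (13.1² − 5.24²) = 113.2 cm^2
Retraction: pressure acts on the annular area.
P = F / A = 7.54e5 N / A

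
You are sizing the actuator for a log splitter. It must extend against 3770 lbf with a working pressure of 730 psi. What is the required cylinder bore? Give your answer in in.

Extension force acts on the full piston face: F = P × (π/4)D².
D = √(4F / (πP)) = √(4 × 3770 lbf / (π × 730 psi))

D ≈ 2.56 in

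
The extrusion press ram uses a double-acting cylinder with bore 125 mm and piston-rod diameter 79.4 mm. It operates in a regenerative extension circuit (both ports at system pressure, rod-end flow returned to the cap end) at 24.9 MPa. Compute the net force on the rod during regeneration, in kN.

F ≈ 123 kN

With equal pressure on both faces, forces on the annular region cancel; the net push is pressure × rod cross-section.
Rod cross-section A_rod = π/4 × (79.4 mm)² = 4951 mm^2
F = P × A_rod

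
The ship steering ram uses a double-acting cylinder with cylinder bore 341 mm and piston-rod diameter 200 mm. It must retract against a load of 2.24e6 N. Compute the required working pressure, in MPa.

Rod-side annular area A_ann = π/4 × (341² − 200²) = 59910 mm^2
Retraction: pressure acts on the annular area.
P = F / A = 2.24e6 N / A

P ≈ 37.4 MPa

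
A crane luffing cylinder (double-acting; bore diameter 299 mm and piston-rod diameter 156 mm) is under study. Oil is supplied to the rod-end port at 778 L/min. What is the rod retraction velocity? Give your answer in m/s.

Rod-side annular area A_ann = π/4 × (299² − 156²) = 51100 mm^2
Flow into the rod-end port fills the annular volume.
v = Q / A

v ≈ 0.254 m/s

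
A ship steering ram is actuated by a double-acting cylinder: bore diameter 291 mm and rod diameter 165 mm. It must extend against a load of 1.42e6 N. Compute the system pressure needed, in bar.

Cap-side area A_cap = π/4 × (291 mm)² = 66510 mm^2
P = F / A = 1.42e6 N / A

P ≈ 214 bar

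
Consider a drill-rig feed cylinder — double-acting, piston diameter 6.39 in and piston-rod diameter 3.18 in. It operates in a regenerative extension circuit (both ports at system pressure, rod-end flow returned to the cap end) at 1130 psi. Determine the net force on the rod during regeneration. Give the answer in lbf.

F ≈ 8970 lbf

With equal pressure on both faces, forces on the annular region cancel; the net push is pressure × rod cross-section.
Rod cross-section A_rod = π/4 × (3.18 in)² = 7.942 in^2
F = P × A_rod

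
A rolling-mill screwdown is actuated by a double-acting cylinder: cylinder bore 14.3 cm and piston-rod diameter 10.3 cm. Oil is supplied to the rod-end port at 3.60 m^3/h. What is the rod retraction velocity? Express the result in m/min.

Rod-side annular area A_ann = π/4 × (14.3² − 10.3²) = 77.28 cm^2
Flow into the rod-end port fills the annular volume.
v = Q / A

v ≈ 7.76 m/min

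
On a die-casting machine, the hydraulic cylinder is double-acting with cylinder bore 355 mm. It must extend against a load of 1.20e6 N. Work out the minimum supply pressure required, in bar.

Cap-side area A_cap = π/4 × (355 mm)² = 98980 mm^2
P = F / A = 1.20e6 N / A

P ≈ 121 bar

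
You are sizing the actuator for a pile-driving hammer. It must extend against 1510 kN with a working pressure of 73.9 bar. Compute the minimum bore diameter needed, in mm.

Extension force acts on the full piston face: F = P × (π/4)D².
D = √(4F / (πP)) = √(4 × 1510 kN / (π × 73.9 bar))

D ≈ 510 mm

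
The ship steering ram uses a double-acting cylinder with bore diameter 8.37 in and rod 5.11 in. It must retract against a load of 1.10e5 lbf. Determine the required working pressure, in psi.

Rod-side annular area A_ann = π/4 × (8.37² − 5.11²) = 34.51 in^2
Retraction: pressure acts on the annular area.
P = F / A = 1.10e5 lbf / A

P ≈ 3190 psi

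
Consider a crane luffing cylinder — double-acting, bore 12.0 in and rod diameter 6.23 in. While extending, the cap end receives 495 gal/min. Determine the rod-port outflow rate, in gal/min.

Q_out ≈ 362 gal/min

Cap-side area A_cap = π/4 × (12.0 in)² = 113.1 in^2
Rod-side annular area A_ann = π/4 × (12.0² − 6.23²) = 82.61 in^2
Piston speed v = Q_in/A_cap; rod-end outflow Q_out = v × A_ann = Q_in × A_ann/A_cap.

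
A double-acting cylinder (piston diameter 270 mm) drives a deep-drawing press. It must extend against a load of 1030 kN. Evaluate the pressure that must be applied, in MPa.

P ≈ 18.0 MPa

Cap-side area A_cap = π/4 × (270 mm)² = 57260 mm^2
P = F / A = 1030 kN / A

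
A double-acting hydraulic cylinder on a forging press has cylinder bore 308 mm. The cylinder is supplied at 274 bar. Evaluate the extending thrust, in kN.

Cap-side area A_cap = π/4 × (308 mm)² = 74510 mm^2
F = P × A_cap = 274 bar × A_cap

F ≈ 2040 kN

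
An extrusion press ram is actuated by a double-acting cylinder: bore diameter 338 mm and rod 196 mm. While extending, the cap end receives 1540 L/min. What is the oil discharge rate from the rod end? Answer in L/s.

Cap-side area A_cap = π/4 × (338 mm)² = 89730 mm^2
Rod-side annular area A_ann = π/4 × (338² − 196²) = 59560 mm^2
Piston speed v = Q_in/A_cap; rod-end outflow Q_out = v × A_ann = Q_in × A_ann/A_cap.

Q_out ≈ 17.0 L/s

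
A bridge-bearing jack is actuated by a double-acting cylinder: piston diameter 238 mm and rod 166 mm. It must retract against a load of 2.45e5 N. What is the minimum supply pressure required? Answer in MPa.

Rod-side annular area A_ann = π/4 × (238² − 166²) = 22850 mm^2
Retraction: pressure acts on the annular area.
P = F / A = 2.45e5 N / A

P ≈ 10.7 MPa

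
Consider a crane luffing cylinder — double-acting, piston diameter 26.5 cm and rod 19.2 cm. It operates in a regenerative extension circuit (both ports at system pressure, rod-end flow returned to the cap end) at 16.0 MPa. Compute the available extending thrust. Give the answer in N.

F ≈ 4.63e5 N

With equal pressure on both faces, forces on the annular region cancel; the net push is pressure × rod cross-section.
Rod cross-section A_rod = π/4 × (19.2 cm)² = 289.5 cm^2
F = P × A_rod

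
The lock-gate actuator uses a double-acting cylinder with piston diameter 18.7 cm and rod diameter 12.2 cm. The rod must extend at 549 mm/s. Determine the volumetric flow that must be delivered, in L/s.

Cap-side area A_cap = π/4 × (18.7 cm)² = 274.6 cm^2
Q = A × v

Q ≈ 15.1 L/s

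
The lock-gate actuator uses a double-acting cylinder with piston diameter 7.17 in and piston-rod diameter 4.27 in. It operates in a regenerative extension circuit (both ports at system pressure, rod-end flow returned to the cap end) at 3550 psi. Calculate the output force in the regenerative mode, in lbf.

F ≈ 50800 lbf

With equal pressure on both faces, forces on the annular region cancel; the net push is pressure × rod cross-section.
Rod cross-section A_rod = π/4 × (4.27 in)² = 14.32 in^2
F = P × A_rod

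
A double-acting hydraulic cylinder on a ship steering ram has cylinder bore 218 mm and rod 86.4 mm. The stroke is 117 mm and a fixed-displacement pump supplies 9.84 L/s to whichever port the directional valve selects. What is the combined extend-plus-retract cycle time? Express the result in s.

t ≈ 0.818 s

Cap-side area A_cap = π/4 × (218 mm)² = 37330 mm^2
Rod-side annular area A_ann = π/4 × (218² − 86.4²) = 31460 mm^2
t_ext = A_cap·L/Q = 0.4438 s
t_ret = A_ann·L/Q = 0.3741 s
t_cycle = t_ext + t_ret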